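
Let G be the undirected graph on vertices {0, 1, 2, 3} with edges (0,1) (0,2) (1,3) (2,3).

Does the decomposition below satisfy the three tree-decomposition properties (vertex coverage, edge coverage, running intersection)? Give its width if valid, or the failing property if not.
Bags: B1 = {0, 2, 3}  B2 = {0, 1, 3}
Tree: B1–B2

Every vertex of G appears in some bag (union = {0, 1, 2, 3}); every edge is covered by a bag; and for each vertex v the set of bags containing v is connected in the bag tree. The decomposition is therefore valid. The largest bag has 3 vertices, so the width is 2.

Yes; width 2.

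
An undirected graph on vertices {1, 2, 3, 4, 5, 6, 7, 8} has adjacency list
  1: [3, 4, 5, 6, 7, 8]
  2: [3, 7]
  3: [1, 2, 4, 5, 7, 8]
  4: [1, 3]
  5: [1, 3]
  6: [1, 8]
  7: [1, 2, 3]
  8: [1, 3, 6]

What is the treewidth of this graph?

2

A width-2 tree decomposition is:
Bags: B1 = {2, 3, 7}  B2 = {1, 3, 7}  B3 = {1, 3, 4}  B4 = {1, 3, 5}  B5 = {1, 3, 8}  B6 = {1, 6, 8}
Tree: B1–B2, B2–B3, B2–B4, B3–B5, B5–B6
Each bag holds 3 vertices, so the decomposition has width 2, which upper-bounds the treewidth. On the other hand G contains the 3-clique {1, 3, 8}. A clique must lie in a single bag of any decomposition, so no decomposition can have width below 2. Hence tw(G) = 2 exactly.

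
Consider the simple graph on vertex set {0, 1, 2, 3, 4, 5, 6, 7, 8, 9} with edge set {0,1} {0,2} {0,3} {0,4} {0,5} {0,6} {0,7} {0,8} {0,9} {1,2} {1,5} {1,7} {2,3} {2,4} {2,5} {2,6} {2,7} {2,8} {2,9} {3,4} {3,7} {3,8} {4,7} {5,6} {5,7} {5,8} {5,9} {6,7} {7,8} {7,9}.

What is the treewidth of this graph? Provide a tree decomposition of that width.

Treewidth 4.
One optimal decomposition is:
Bags: B1 = {0, 2, 5, 7, 9}  B2 = {0, 1, 2, 5, 7}  B3 = {0, 2, 5, 7, 8}  B4 = {0, 2, 3, 7, 8}  B5 = {0, 2, 5, 6, 7}  B6 = {0, 2, 3, 4, 7}
Tree: B1–B2, B1–B3, B3–B4, B3–B5, B4–B6

Each bag holds 5 vertices, so the decomposition has width 4, which upper-bounds the treewidth. On the other hand G contains the 5-clique {0, 2, 3, 7, 8}. A clique must lie in a single bag of any decomposition, so no decomposition can have width below 4. Therefore the treewidth is 4.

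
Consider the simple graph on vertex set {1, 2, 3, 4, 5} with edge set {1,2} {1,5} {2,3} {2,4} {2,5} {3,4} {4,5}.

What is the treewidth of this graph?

2

A width-2 tree decomposition is:
Bags: B1 = {1, 2, 5}  B2 = {2, 4, 5}  B3 = {2, 3, 4}
Tree: B1–B2, B2–B3
Every bag has size at most 3, so the width is 3 − 1 = 2 and tw(G) ≤ 2. For the lower bound, the 3 vertices {1, 2, 5} are pairwise adjacent, and any tree decomposition puts a clique entirely inside one bag — forcing width ≥ 2. The upper and lower bounds meet at 2, so that is the treewidth.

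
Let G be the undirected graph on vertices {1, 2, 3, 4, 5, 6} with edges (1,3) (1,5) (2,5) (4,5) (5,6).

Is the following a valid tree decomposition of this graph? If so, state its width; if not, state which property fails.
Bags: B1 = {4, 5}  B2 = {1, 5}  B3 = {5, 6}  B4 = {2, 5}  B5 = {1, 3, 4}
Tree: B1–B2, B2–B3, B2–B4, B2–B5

A tree decomposition must satisfy three properties: every vertex lies in some bag; for every edge, both endpoints lie together in some bag; and for every vertex, the bags containing it form a connected subtree. Here bags containing vertex 4 are not connected in the tree, so the decomposition is invalid.

No — bags containing vertex 4 are not connected in the tree.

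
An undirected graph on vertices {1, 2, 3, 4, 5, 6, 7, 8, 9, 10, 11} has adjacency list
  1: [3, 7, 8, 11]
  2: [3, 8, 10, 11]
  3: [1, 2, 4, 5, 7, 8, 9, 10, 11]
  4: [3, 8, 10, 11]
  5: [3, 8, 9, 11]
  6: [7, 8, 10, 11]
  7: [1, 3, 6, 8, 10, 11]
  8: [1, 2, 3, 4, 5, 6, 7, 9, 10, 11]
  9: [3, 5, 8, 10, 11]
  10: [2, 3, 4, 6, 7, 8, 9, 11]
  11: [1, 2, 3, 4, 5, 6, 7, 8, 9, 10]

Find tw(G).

A width-4 tree decomposition is:
Bags: B1 = {3, 4, 8, 10, 11}  B2 = {3, 7, 8, 10, 11}  B3 = {6, 7, 8, 10, 11}  B4 = {1, 3, 7, 8, 11}  B5 = {3, 8, 9, 10, 11}  B6 = {3, 5, 8, 9, 11}  B7 = {2, 3, 8, 10, 11}
Tree: B1–B2, B2–B3, B2–B4, B1–B5, B5–B6, B2–B7
The largest bag has 5 vertices, giving width 4; this decomposition certifies tw(G) ≤ 4. Conversely, {1, 3, 7, 8, 11} is a clique of size 5, and the vertices of any clique must share a bag in every tree decomposition; so some bag has ≥ 5 vertices and tw(G) ≥ 4. Hence tw(G) = 4 exactly.

4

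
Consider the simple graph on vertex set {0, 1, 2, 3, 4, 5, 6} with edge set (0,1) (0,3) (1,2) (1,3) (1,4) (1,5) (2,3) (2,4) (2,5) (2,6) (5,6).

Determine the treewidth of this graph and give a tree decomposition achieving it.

Treewidth 2.
One optimal decomposition is:
Bags: B1 = {0, 1, 3}  B2 = {1, 2, 3}  B3 = {1, 2, 4}  B4 = {1, 2, 5}  B5 = {2, 5, 6}
Tree: B1–B2, B2–B3, B2–B4, B4–B5

Each bag holds 3 vertices, so the decomposition has width 2, which upper-bounds the treewidth. Conversely, {0, 1, 3} is a clique of size 3, and the vertices of any clique must share a bag in every tree decomposition; so some bag has ≥ 3 vertices and tw(G) ≥ 2. Therefore the treewidth is 2.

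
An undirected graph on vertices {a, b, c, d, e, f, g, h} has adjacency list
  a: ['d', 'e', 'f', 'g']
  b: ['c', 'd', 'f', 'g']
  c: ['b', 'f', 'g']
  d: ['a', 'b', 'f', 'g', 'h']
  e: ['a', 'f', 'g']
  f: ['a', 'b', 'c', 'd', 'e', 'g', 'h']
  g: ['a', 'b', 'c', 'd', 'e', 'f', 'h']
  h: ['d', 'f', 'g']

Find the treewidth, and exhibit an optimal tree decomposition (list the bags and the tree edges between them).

Each bag holds 4 vertices, so the decomposition has width 3, which upper-bounds the treewidth. Conversely, {d, f, g, h} is a clique of size 4, and the vertices of any clique must share a bag in every tree decomposition; so some bag has ≥ 4 vertices and tw(G) ≥ 3. Hence tw(G) = 3 exactly.

Treewidth 3.
One such decomposition:
Bags: B1 = {b, d, f, g}  B2 = {a, d, f, g}  B3 = {d, f, g, h}  B4 = {b, c, f, g}  B5 = {a, e, f, g}
Tree: B1–B2, B1–B3, B1–B4, B2–B5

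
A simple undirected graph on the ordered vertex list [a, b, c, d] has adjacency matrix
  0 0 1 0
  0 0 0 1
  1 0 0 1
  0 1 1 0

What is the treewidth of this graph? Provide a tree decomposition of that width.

Each bag holds 2 vertices, so the decomposition has width 1, which upper-bounds the treewidth. Since G has at least one edge (e.g. a–c), it is not an edgeless graph, so tw(G) ≥ 1. Combining the bounds, tw(G) = 1.

Treewidth 1.
One such decomposition:
Bags: B1 = {a, c}  B2 = {c, d}  B3 = {b, d}
Tree: B1–B2, B2–B3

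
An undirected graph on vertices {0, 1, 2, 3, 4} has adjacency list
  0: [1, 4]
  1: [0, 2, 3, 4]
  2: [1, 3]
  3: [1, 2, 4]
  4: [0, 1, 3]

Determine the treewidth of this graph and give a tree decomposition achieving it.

Treewidth 2.
Bags: B1 = {1, 2, 3}  B2 = {1, 3, 4}  B3 = {0, 1, 4}
Tree: B1–B2, B2–B3

The largest bag has 3 vertices, giving width 2; this decomposition certifies tw(G) ≤ 2. Conversely, {0, 1, 4} is a clique of size 3, and the vertices of any clique must share a bag in every tree decomposition; so some bag has ≥ 3 vertices and tw(G) ≥ 2. Combining the bounds, tw(G) = 2.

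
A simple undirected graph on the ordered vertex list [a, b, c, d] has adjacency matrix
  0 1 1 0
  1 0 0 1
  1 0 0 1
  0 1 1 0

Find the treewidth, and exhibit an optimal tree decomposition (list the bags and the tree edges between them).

Each bag holds 3 vertices, so the decomposition has width 2, which upper-bounds the treewidth. For the lower bound, G contains the cycle d–c–a–b–d, so G is not a forest; only forests have treewidth ≤ 1, hence tw(G) ≥ 2. Combining the bounds, tw(G) = 2.

Treewidth 2.
One such decomposition:
Bags: B1 = {a, c, d}  B2 = {a, b, d}
Tree: B1–B2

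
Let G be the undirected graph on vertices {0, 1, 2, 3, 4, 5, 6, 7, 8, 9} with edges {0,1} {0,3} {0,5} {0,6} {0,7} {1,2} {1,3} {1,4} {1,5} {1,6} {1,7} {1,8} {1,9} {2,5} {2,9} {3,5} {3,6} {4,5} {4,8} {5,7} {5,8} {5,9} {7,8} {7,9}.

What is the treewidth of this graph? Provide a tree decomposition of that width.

Treewidth 3.
One such decomposition:
Bags: B1 = {1, 5, 7, 9}  B2 = {1, 2, 5, 9}  B3 = {0, 1, 5, 7}  B4 = {0, 1, 3, 5}  B5 = {1, 5, 7, 8}  B6 = {0, 1, 3, 6}  B7 = {1, 4, 5, 8}
Tree: B1–B2, B1–B3, B3–B4, B1–B5, B4–B6, B5–B7

Each bag holds 4 vertices, so the decomposition has width 3, which upper-bounds the treewidth. Conversely, {1, 2, 5, 9} is a clique of size 4, and the vertices of any clique must share a bag in every tree decomposition; so some bag has ≥ 4 vertices and tw(G) ≥ 3. The upper and lower bounds meet at 3, so that is the treewidth.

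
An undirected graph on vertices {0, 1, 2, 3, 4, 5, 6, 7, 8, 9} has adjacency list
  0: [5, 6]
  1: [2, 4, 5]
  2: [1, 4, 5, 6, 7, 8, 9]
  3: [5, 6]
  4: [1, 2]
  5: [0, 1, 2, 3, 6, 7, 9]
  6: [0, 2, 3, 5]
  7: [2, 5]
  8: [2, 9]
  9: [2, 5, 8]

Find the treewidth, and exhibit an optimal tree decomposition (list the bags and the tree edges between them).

Treewidth 2.
One optimal decomposition is:
Bags: B1 = {0, 5, 6}  B2 = {3, 5, 6}  B3 = {2, 5, 6}  B4 = {2, 5, 9}  B5 = {2, 8, 9}  B6 = {2, 5, 7}  B7 = {1, 2, 5}  B8 = {1, 2, 4}
Tree: B1–B2, B1–B3, B3–B4, B4–B5, B3–B6, B4–B7, B7–B8

Each bag holds 3 vertices, so the decomposition has width 2, which upper-bounds the treewidth. Conversely, {0, 5, 6} is a clique of size 3, and the vertices of any clique must share a bag in every tree decomposition; so some bag has ≥ 3 vertices and tw(G) ≥ 2. Combining the bounds, tw(G) = 2.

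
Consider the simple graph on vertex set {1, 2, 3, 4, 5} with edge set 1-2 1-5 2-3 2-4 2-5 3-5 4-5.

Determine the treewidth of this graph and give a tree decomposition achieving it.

The largest bag has 3 vertices, giving width 2; this decomposition certifies tw(G) ≤ 2. On the other hand G contains the 3-clique {1, 2, 5}. A clique must lie in a single bag of any decomposition, so no decomposition can have width below 2. The upper and lower bounds meet at 2, so that is the treewidth.

Treewidth 2.
Bags: B1 = {2, 3, 5}  B2 = {2, 4, 5}  B3 = {1, 2, 5}
Tree: B1–B2, B2–B3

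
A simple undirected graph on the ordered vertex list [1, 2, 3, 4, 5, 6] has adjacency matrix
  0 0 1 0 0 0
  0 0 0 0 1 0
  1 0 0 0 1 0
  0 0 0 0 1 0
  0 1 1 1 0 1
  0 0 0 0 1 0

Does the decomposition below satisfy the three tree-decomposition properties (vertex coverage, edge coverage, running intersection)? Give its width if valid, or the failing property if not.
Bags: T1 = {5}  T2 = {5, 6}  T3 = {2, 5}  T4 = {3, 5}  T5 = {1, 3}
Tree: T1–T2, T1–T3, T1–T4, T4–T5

A tree decomposition must satisfy three properties: every vertex lies in some bag; for every edge, both endpoints lie together in some bag; and for every vertex, the bags containing it form a connected subtree. Here vertex 4 appears in no bag, so the decomposition is invalid.

No — vertex 4 appears in no bag.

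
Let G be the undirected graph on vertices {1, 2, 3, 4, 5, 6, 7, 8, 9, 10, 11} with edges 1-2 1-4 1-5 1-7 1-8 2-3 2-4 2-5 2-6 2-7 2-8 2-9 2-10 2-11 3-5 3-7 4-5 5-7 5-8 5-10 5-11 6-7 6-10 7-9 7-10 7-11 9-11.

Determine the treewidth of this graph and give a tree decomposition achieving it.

The largest bag has 4 vertices, giving width 3; this decomposition certifies tw(G) ≤ 3. Conversely, {2, 7, 9, 11} is a clique of size 4, and the vertices of any clique must share a bag in every tree decomposition; so some bag has ≥ 4 vertices and tw(G) ≥ 3. Therefore the treewidth is 3.

Treewidth 3.
Bags: B1 = {2, 7, 9, 11}  B2 = {2, 5, 7, 11}  B3 = {2, 5, 7, 10}  B4 = {1, 2, 5, 7}  B5 = {2, 6, 7, 10}  B6 = {1, 2, 5, 8}  B7 = {2, 3, 5, 7}  B8 = {1, 2, 4, 5}
Tree: B1–B2, B2–B3, B2–B4, B3–B5, B4–B6, B2–B7, B4–B8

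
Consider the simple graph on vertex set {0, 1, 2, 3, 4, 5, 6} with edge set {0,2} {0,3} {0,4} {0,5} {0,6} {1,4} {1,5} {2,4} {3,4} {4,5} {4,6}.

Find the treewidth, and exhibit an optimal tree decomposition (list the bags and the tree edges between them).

Treewidth 2.
One optimal decomposition is:
Bags: B1 = {0, 4, 5}  B2 = {0, 4, 6}  B3 = {0, 2, 4}  B4 = {0, 3, 4}  B5 = {1, 4, 5}
Tree: B1–B2, B1–B3, B3–B4, B1–B5

The largest bag has 3 vertices, giving width 2; this decomposition certifies tw(G) ≤ 2. Conversely, {0, 2, 4} is a clique of size 3, and the vertices of any clique must share a bag in every tree decomposition; so some bag has ≥ 3 vertices and tw(G) ≥ 2. Hence tw(G) = 2 exactly.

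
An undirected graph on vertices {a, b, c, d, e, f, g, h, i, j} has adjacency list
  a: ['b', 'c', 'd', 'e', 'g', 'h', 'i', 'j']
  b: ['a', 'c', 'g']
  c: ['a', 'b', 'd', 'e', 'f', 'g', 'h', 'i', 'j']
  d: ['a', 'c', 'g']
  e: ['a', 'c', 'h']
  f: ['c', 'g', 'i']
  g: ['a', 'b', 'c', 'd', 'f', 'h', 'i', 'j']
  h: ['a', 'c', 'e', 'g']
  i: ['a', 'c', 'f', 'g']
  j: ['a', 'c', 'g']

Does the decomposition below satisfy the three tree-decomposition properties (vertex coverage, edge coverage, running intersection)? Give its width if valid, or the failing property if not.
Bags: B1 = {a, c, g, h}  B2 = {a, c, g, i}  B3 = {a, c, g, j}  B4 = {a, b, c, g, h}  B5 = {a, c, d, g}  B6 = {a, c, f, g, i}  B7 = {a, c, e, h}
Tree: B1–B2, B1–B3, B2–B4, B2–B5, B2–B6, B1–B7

No — bags containing vertex h are not connected in the tree.

A tree decomposition must satisfy three properties: every vertex lies in some bag; for every edge, both endpoints lie together in some bag; and for every vertex, the bags containing it form a connected subtree. Here bags containing vertex h are not connected in the tree, so the decomposition is invalid.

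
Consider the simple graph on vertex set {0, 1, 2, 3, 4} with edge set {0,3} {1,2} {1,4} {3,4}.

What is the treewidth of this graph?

A width-1 tree decomposition is:
Bags: B1 = {3, 4}  B2 = {0, 3}  B3 = {1, 4}  B4 = {1, 2}
Tree: B1–B2, B1–B3, B3–B4
Each bag holds 2 vertices, so the decomposition has width 1, which upper-bounds the treewidth. G has an edge, so its treewidth is at least 1. Hence tw(G) = 1 exactly.

1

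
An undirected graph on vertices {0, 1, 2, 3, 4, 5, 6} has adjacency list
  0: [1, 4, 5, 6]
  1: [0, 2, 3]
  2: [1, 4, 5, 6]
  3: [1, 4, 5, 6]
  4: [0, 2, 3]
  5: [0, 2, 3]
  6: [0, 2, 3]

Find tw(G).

A width-3 tree decomposition is:
Bags: B1 = {0, 1, 2, 3}  B2 = {0, 2, 3, 5}  B3 = {0, 2, 3, 6}  B4 = {0, 2, 3, 4}
Tree: B1–B2, B2–B3, B3–B4
Each bag holds 4 vertices, so the decomposition has width 3, which upper-bounds the treewidth. For the lower bound: the 4 vertex sets {1,3}, {0,5}, {2}, {6} are disjoint, each induces a connected subgraph, and every pair is joined by at least one edge of G. Contracting each set to a single vertex therefore yields K_{4} as a minor, and since treewidth is minor-monotone, tw(G) ≥ tw(K_{4}) = 3. Hence tw(G) = 3 exactly.

3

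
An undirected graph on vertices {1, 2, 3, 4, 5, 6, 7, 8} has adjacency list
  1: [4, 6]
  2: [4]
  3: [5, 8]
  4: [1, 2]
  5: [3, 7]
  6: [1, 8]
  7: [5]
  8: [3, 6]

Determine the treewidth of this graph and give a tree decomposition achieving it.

Each bag holds 2 vertices, so the decomposition has width 1, which upper-bounds the treewidth. Any graph with an edge has treewidth ≥ 1, and G has the edge 7–5. The upper and lower bounds meet at 1, so that is the treewidth.

Treewidth 1.
One such decomposition:
Bags: B1 = {5, 7}  B2 = {3, 5}  B3 = {3, 8}  B4 = {6, 8}  B5 = {1, 6}  B6 = {1, 4}  B7 = {2, 4}
Tree: B1–B2, B2–B3, B3–B4, B4–B5, B5–B6, B6–B7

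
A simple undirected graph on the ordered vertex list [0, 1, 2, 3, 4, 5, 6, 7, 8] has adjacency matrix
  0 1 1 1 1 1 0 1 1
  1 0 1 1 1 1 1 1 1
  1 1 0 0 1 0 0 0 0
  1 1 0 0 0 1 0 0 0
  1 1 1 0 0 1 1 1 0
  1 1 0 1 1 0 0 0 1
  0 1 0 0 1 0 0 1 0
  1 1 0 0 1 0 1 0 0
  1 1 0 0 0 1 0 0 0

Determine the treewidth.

3

A width-3 tree decomposition is:
Bags: B1 = {0, 1, 2, 4}  B2 = {0, 1, 4, 5}  B3 = {0, 1, 4, 7}  B4 = {0, 1, 3, 5}  B5 = {1, 4, 6, 7}  B6 = {0, 1, 5, 8}
Tree: B1–B2, B1–B3, B2–B4, B3–B5, B2–B6
The largest bag has 4 vertices, giving width 3; this decomposition certifies tw(G) ≤ 3. On the other hand G contains the 4-clique {0, 1, 5, 8}. A clique must lie in a single bag of any decomposition, so no decomposition can have width below 3. Therefore the treewidth is 3.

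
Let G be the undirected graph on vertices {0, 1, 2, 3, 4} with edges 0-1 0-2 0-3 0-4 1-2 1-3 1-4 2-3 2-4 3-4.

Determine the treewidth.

4

A width-4 tree decomposition is:
Bags: B1 = {0, 1, 2, 3, 4}
Tree: (single bag)
A single bag containing all 5 vertices is trivially a valid decomposition of width 4. For the lower bound, the 5 vertices {0, 1, 2, 3, 4} are pairwise adjacent, and any tree decomposition puts a clique entirely inside one bag — forcing width ≥ 4. Combining the bounds, tw(G) = 4.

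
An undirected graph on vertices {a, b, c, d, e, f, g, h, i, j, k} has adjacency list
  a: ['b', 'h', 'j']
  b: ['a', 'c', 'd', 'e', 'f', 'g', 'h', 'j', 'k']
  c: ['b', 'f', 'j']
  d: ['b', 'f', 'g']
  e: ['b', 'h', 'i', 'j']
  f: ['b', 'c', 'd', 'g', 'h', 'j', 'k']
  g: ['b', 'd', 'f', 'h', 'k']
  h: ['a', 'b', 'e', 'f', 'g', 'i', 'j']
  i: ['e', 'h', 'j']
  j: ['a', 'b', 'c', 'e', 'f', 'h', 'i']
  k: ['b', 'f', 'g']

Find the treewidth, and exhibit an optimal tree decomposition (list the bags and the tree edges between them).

Each bag holds 4 vertices, so the decomposition has width 3, which upper-bounds the treewidth. On the other hand G contains the 4-clique {a, b, h, j}. A clique must lie in a single bag of any decomposition, so no decomposition can have width below 3. Therefore the treewidth is 3.

Treewidth 3.
One optimal decomposition is:
Bags: B1 = {b, f, g, h}  B2 = {b, f, h, j}  B3 = {b, d, f, g}  B4 = {a, b, h, j}  B5 = {b, e, h, j}  B6 = {b, f, g, k}  B7 = {b, c, f, j}  B8 = {e, h, i, j}
Tree: B1–B2, B1–B3, B2–B4, B4–B5, B3–B6, B2–B7, B5–B8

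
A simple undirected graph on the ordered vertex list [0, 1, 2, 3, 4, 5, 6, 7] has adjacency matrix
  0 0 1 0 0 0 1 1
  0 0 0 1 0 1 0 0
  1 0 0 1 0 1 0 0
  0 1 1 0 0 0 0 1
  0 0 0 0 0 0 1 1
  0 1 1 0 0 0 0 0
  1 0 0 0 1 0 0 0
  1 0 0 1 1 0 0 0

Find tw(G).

A width-2 tree decomposition is:
Bags: B1 = {1, 2, 5}  B2 = {1, 2, 3}  B3 = {0, 2, 3}  B4 = {0, 3, 7}  B5 = {0, 6, 7}  B6 = {4, 6, 7}
Tree: B1–B2, B2–B3, B3–B4, B4–B5, B5–B6
The largest bag has 3 vertices, giving width 2; this decomposition certifies tw(G) ≤ 2. The edges 5–1–3–2–5 form a cycle, so G is not a tree and its treewidth is at least 2. The upper and lower bounds meet at 2, so that is the treewidth.

2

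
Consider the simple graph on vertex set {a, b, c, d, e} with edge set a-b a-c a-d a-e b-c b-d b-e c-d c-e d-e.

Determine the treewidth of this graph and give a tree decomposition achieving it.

Treewidth 4.
Bags: B1 = {a, b, c, d, e}
Tree: (single bag)

A single bag containing all 5 vertices is trivially a valid decomposition of width 4. Conversely, {a, b, c, d, e} is a clique of size 5, and the vertices of any clique must share a bag in every tree decomposition; so some bag has ≥ 5 vertices and tw(G) ≥ 4. Combining the bounds, tw(G) = 4.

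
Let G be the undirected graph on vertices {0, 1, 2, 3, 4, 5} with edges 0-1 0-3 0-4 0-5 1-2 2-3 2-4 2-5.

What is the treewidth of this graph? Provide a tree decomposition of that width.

Each bag holds 3 vertices, so the decomposition has width 2, which upper-bounds the treewidth. Since 3–0–5–2–3 is a cycle in G, G is not acyclic. Forests are exactly the graphs of treewidth ≤ 1, so tw(G) ≥ 2. Hence tw(G) = 2 exactly.

Treewidth 2.
One optimal decomposition is:
Bags: B1 = {0, 2, 3}  B2 = {0, 2, 5}  B3 = {0, 2, 4}  B4 = {0, 1, 2}
Tree: B1–B2, B2–B3, B3–B4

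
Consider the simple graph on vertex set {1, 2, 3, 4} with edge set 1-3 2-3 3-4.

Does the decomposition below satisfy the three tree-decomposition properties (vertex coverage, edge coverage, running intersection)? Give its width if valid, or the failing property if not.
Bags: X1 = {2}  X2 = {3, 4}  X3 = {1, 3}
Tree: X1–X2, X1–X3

No — edge (3,2) lies in no bag.

A tree decomposition must satisfy three properties: every vertex lies in some bag; for every edge, both endpoints lie together in some bag; and for every vertex, the bags containing it form a connected subtree. Here edge (3,2) lies in no bag, so the decomposition is invalid.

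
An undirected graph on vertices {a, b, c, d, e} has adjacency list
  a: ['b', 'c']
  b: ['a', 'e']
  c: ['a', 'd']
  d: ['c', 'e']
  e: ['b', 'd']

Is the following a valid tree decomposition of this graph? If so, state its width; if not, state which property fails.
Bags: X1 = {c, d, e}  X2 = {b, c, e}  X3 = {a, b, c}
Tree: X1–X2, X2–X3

Yes; width 2.

Checking the three conditions: (i) the bags cover all of {a, b, c, d, e}; (ii) for each edge, some bag contains both endpoints; (iii) the bags containing any fixed vertex form a subtree. All hold, so the decomposition is valid with width 3 − 1 = 2.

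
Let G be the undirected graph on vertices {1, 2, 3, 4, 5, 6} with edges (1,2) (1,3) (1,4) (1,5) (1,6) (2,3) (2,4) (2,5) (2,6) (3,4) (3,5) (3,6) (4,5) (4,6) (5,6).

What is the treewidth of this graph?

A width-5 tree decomposition is:
Bags: B1 = {1, 2, 3, 4, 5, 6}
Tree: (single bag)
With just one bag of size 6, the width is 6 − 1 = 5, so tw(G) ≤ 5. On the other hand G contains the 6-clique {1, 2, 3, 4, 5, 6}. A clique must lie in a single bag of any decomposition, so no decomposition can have width below 5. Therefore the treewidth is 5.

5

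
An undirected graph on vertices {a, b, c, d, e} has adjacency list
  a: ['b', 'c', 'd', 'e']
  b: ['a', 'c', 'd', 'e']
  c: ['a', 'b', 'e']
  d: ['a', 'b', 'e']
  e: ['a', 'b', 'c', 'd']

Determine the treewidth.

A width-3 tree decomposition is:
Bags: B1 = {a, b, c, e}  B2 = {a, b, d, e}
Tree: B1–B2
Every bag has size at most 4, so the width is 4 − 1 = 3 and tw(G) ≤ 3. On the other hand G contains the 4-clique {a, b, d, e}. A clique must lie in a single bag of any decomposition, so no decomposition can have width below 3. Combining the bounds, tw(G) = 3.

3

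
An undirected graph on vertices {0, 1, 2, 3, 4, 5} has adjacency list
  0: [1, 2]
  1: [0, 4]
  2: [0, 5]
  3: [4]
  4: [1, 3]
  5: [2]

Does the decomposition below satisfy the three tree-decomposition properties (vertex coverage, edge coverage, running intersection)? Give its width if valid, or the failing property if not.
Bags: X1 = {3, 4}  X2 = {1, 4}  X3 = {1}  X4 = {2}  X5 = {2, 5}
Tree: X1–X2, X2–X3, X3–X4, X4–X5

No — vertex 0 appears in no bag.

A tree decomposition must satisfy three properties: every vertex lies in some bag; for every edge, both endpoints lie together in some bag; and for every vertex, the bags containing it form a connected subtree. Here vertex 0 appears in no bag, so the decomposition is invalid.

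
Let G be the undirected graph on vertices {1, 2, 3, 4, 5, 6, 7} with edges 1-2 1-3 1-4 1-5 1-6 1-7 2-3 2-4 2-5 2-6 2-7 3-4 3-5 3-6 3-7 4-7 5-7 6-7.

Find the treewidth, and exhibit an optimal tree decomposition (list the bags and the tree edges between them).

Each bag holds 5 vertices, so the decomposition has width 4, which upper-bounds the treewidth. Conversely, {1, 2, 3, 4, 7} is a clique of size 5, and the vertices of any clique must share a bag in every tree decomposition; so some bag has ≥ 5 vertices and tw(G) ≥ 4. Hence tw(G) = 4 exactly.

Treewidth 4.
Bags: B1 = {1, 2, 3, 4, 7}  B2 = {1, 2, 3, 6, 7}  B3 = {1, 2, 3, 5, 7}
Tree: B1–B2, B2–B3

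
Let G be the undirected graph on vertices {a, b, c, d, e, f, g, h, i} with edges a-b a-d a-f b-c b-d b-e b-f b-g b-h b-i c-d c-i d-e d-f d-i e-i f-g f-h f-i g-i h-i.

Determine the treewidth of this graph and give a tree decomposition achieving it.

Each bag holds 4 vertices, so the decomposition has width 3, which upper-bounds the treewidth. For the lower bound, the 4 vertices {a, b, d, f} are pairwise adjacent, and any tree decomposition puts a clique entirely inside one bag — forcing width ≥ 3. The upper and lower bounds meet at 3, so that is the treewidth.

Treewidth 3.
One optimal decomposition is:
Bags: B1 = {b, d, f, i}  B2 = {b, f, g, i}  B3 = {b, c, d, i}  B4 = {a, b, d, f}  B5 = {b, f, h, i}  B6 = {b, d, e, i}
Tree: B1–B2, B1–B3, B1–B4, B1–B5, B3–B6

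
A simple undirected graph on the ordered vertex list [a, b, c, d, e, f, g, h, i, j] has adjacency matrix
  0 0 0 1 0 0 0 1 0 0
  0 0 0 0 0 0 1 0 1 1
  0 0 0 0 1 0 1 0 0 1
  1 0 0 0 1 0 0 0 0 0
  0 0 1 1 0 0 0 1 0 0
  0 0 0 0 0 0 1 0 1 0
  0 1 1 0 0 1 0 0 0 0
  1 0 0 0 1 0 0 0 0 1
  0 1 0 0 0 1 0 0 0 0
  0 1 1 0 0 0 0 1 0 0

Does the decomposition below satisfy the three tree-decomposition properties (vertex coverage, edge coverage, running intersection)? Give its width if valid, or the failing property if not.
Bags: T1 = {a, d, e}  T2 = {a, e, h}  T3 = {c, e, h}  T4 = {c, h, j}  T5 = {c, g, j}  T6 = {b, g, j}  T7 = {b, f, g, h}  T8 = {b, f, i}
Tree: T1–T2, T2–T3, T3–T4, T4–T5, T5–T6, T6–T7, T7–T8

A tree decomposition must satisfy three properties: every vertex lies in some bag; for every edge, both endpoints lie together in some bag; and for every vertex, the bags containing it form a connected subtree. Here bags containing vertex h are not connected in the tree, so the decomposition is invalid.

No — bags containing vertex h are not connected in the tree.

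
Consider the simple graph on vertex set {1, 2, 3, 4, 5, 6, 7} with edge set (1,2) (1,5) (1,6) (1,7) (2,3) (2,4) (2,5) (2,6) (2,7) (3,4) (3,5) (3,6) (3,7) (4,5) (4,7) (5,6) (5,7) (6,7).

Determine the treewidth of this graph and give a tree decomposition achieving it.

Treewidth 4.
Bags: B1 = {2, 3, 4, 5, 7}  B2 = {2, 3, 5, 6, 7}  B3 = {1, 2, 5, 6, 7}
Tree: B1–B2, B2–B3

The largest bag has 5 vertices, giving width 4; this decomposition certifies tw(G) ≤ 4. Conversely, {1, 2, 5, 6, 7} is a clique of size 5, and the vertices of any clique must share a bag in every tree decomposition; so some bag has ≥ 5 vertices and tw(G) ≥ 4. The upper and lower bounds meet at 4, so that is the treewidth.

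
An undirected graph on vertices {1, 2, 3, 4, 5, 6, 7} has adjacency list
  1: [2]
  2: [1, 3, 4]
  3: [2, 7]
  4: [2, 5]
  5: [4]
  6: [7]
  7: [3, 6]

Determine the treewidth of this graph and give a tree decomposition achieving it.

Treewidth 1.
One optimal decomposition is:
Bags: B1 = {2, 4}  B2 = {2, 3}  B3 = {3, 7}  B4 = {4, 5}  B5 = {1, 2}  B6 = {6, 7}
Tree: B1–B2, B2–B3, B1–B4, B2–B5, B3–B6

Each bag holds 2 vertices, so the decomposition has width 1, which upper-bounds the treewidth. G has an edge, so its treewidth is at least 1. Combining the bounds, tw(G) = 1.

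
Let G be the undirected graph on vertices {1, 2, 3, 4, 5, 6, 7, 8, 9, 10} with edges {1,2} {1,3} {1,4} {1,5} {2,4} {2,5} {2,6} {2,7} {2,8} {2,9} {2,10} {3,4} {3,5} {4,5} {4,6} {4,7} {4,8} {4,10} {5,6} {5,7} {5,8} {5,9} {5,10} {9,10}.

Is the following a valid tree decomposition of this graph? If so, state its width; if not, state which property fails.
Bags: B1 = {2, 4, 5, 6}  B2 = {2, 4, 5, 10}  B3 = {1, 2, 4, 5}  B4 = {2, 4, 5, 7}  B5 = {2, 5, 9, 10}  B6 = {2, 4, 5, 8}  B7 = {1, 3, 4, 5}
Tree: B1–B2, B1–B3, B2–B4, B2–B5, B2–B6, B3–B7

Checking the three conditions: (i) the bags cover all of {1, 2, 3, 4, 5, 6, 7, 8, 9, 10}; (ii) for each edge, some bag contains both endpoints; (iii) the bags containing any fixed vertex form a subtree. All hold, so the decomposition is valid with width 4 − 1 = 3.

Yes; width 3.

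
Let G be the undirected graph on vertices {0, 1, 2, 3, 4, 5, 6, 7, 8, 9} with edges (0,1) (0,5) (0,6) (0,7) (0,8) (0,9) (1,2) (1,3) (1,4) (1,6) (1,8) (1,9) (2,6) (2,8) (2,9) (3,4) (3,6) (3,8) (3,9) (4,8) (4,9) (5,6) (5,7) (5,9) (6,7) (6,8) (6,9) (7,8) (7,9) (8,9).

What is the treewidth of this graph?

A width-4 tree decomposition is:
Bags: B1 = {1, 2, 6, 8, 9}  B2 = {1, 3, 6, 8, 9}  B3 = {0, 1, 6, 8, 9}  B4 = {0, 6, 7, 8, 9}  B5 = {0, 5, 6, 7, 9}  B6 = {1, 3, 4, 8, 9}
Tree: B1–B2, B2–B3, B3–B4, B4–B5, B2–B6
Every bag has size at most 5, so the width is 5 − 1 = 4 and tw(G) ≤ 4. On the other hand G contains the 5-clique {1, 3, 4, 8, 9}. A clique must lie in a single bag of any decomposition, so no decomposition can have width below 4. Therefore the treewidth is 4.

4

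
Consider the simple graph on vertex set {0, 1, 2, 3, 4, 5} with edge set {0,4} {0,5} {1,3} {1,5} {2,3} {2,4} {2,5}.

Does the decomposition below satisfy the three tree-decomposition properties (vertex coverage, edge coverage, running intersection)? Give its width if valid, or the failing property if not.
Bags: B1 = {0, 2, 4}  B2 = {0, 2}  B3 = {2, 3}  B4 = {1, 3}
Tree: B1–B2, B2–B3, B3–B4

No — vertex 5 appears in no bag.

A tree decomposition must satisfy three properties: every vertex lies in some bag; for every edge, both endpoints lie together in some bag; and for every vertex, the bags containing it form a connected subtree. Here vertex 5 appears in no bag, so the decomposition is invalid.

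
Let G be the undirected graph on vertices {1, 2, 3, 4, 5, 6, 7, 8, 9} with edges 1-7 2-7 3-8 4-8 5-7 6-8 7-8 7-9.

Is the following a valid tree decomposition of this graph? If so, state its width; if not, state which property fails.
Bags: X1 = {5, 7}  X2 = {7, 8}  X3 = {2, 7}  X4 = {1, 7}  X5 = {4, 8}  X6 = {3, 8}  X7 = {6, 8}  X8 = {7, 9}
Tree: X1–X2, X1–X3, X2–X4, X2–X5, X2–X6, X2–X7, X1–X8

Yes; width 1.

Vertex coverage: the bags together contain {1, 2, 3, 4, 5, 6, 7, 8, 9}, the full vertex set. Edge coverage: each edge of G has both endpoints in at least one bag. Running intersection: for every vertex, the bags containing it form a connected subtree. All three properties hold, so this is a valid tree decomposition of width max|bag| − 1 = 1, and hence tw(G) ≤ 1.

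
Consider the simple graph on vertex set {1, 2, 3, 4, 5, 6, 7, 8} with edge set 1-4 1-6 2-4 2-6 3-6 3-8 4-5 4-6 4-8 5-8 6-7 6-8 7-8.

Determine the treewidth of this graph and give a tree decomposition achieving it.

The largest bag has 3 vertices, giving width 2; this decomposition certifies tw(G) ≤ 2. On the other hand G contains the 3-clique {4, 5, 8}. A clique must lie in a single bag of any decomposition, so no decomposition can have width below 2. Therefore the treewidth is 2.

Treewidth 2.
Bags: B1 = {4, 6, 8}  B2 = {6, 7, 8}  B3 = {3, 6, 8}  B4 = {4, 5, 8}  B5 = {1, 4, 6}  B6 = {2, 4, 6}
Tree: B1–B2, B2–B3, B1–B4, B1–B5, B1–B6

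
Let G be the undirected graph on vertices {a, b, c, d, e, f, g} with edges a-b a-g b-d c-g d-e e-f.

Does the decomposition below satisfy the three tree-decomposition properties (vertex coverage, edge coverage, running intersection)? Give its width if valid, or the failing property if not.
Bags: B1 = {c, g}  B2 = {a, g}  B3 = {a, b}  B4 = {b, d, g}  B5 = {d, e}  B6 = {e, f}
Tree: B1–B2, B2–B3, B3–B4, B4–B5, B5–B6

No — bags containing vertex g are not connected in the tree.

A tree decomposition must satisfy three properties: every vertex lies in some bag; for every edge, both endpoints lie together in some bag; and for every vertex, the bags containing it form a connected subtree. Here bags containing vertex g are not connected in the tree, so the decomposition is invalid.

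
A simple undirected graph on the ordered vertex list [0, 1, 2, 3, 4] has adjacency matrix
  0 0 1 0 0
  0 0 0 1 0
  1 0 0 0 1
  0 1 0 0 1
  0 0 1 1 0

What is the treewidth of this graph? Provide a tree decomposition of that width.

Each bag holds 2 vertices, so the decomposition has width 1, which upper-bounds the treewidth. Since G has at least one edge (e.g. 1–3), it is not an edgeless graph, so tw(G) ≥ 1. Combining the bounds, tw(G) = 1.

Treewidth 1.
One such decomposition:
Bags: B1 = {1, 3}  B2 = {3, 4}  B3 = {2, 4}  B4 = {0, 2}
Tree: B1–B2, B2–B3, B3–B4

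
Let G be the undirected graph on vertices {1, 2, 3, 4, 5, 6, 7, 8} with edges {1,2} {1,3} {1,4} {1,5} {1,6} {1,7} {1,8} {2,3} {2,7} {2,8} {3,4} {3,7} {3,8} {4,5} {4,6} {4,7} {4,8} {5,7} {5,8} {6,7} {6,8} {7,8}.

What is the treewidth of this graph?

4

A width-4 tree decomposition is:
Bags: B1 = {1, 3, 4, 7, 8}  B2 = {1, 2, 3, 7, 8}  B3 = {1, 4, 5, 7, 8}  B4 = {1, 4, 6, 7, 8}
Tree: B1–B2, B1–B3, B3–B4
Every bag has size at most 5, so the width is 5 − 1 = 4 and tw(G) ≤ 4. For the lower bound, the 5 vertices {1, 2, 3, 7, 8} are pairwise adjacent, and any tree decomposition puts a clique entirely inside one bag — forcing width ≥ 4. Hence tw(G) = 4 exactly.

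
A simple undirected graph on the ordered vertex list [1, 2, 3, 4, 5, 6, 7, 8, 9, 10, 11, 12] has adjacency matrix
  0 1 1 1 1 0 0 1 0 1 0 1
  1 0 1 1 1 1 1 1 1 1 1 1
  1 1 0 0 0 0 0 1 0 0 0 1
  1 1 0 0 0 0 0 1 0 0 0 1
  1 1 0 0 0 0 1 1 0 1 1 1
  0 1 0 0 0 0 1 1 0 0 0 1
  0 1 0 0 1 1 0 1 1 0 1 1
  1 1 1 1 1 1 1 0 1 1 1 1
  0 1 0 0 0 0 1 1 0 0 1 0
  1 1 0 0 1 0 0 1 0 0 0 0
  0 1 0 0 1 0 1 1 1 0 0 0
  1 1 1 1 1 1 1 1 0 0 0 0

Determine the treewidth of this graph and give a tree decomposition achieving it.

Each bag holds 5 vertices, so the decomposition has width 4, which upper-bounds the treewidth. Conversely, {2, 7, 8, 9, 11} is a clique of size 5, and the vertices of any clique must share a bag in every tree decomposition; so some bag has ≥ 5 vertices and tw(G) ≥ 4. The upper and lower bounds meet at 4, so that is the treewidth.

Treewidth 4.
Bags: B1 = {1, 2, 3, 8, 12}  B2 = {1, 2, 5, 8, 12}  B3 = {2, 5, 7, 8, 12}  B4 = {1, 2, 5, 8, 10}  B5 = {2, 5, 7, 8, 11}  B6 = {2, 7, 8, 9, 11}  B7 = {2, 6, 7, 8, 12}  B8 = {1, 2, 4, 8, 12}
Tree: B1–B2, B2–B3, B2–B4, B3–B5, B5–B6, B3–B7, B1–B8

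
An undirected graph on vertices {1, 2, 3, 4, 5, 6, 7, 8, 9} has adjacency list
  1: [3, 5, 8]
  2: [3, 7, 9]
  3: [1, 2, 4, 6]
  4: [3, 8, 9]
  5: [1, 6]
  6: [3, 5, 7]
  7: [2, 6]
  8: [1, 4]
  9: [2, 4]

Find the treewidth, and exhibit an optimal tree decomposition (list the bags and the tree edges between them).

Treewidth 3.
Bags: B1 = {2, 4, 8, 9}  B2 = {2, 3, 4, 8}  B3 = {1, 2, 3, 8}  B4 = {1, 2, 3, 7}  B5 = {1, 3, 6, 7}  B6 = {1, 5, 6, 7}
Tree: B1–B2, B2–B3, B3–B4, B4–B5, B5–B6

The largest bag has 4 vertices, giving width 3; this decomposition certifies tw(G) ≤ 3. For the lower bound: the 4 vertex sets {4,8,9}, {2}, {3}, {1,5,6,7} are disjoint, each induces a connected subgraph, and every pair is joined by at least one edge of G. Contracting each set to a single vertex therefore yields K_{4} as a minor, and since treewidth is minor-monotone, tw(G) ≥ tw(K_{4}) = 3. Combining the bounds, tw(G) = 3.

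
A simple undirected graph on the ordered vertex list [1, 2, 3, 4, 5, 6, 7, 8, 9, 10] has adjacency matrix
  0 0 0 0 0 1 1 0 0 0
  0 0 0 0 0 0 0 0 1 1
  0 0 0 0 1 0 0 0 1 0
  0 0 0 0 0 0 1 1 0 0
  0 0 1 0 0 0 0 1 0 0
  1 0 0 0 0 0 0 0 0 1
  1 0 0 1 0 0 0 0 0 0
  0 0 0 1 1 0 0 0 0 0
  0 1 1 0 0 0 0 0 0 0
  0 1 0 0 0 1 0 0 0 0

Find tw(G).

A width-2 tree decomposition is:
Bags: B1 = {2, 3, 9}  B2 = {2, 3, 10}  B3 = {3, 6, 10}  B4 = {1, 3, 6}  B5 = {1, 3, 7}  B6 = {3, 4, 7}  B7 = {3, 4, 8}  B8 = {3, 5, 8}
Tree: B1–B2, B2–B3, B3–B4, B4–B5, B5–B6, B6–B7, B7–B8
Every bag has size at most 3, so the width is 3 − 1 = 2 and tw(G) ≤ 2. Since 3–9–2–10–6–1–7–4–8–5–3 is a cycle in G, G is not acyclic. Forests are exactly the graphs of treewidth ≤ 1, so tw(G) ≥ 2. Therefore the treewidth is 2.

2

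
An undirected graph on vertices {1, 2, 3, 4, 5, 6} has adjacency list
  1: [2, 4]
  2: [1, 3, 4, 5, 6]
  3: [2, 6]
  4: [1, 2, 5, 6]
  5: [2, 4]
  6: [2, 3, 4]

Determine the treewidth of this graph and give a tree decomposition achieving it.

Every bag has size at most 3, so the width is 3 − 1 = 2 and tw(G) ≤ 2. Conversely, {2, 3, 6} is a clique of size 3, and the vertices of any clique must share a bag in every tree decomposition; so some bag has ≥ 3 vertices and tw(G) ≥ 2. Therefore the treewidth is 2.

Treewidth 2.
Bags: B1 = {2, 4, 6}  B2 = {2, 3, 6}  B3 = {2, 4, 5}  B4 = {1, 2, 4}
Tree: B1–B2, B1–B3, B3–B4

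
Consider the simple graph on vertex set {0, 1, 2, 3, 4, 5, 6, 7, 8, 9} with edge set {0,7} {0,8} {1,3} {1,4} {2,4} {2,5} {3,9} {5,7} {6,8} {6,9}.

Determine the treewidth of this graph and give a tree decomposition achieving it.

Each bag holds 3 vertices, so the decomposition has width 2, which upper-bounds the treewidth. Since 8–6–9–3–1–4–2–5–7–0–8 is a cycle in G, G is not acyclic. Forests are exactly the graphs of treewidth ≤ 1, so tw(G) ≥ 2. Hence tw(G) = 2 exactly.

Treewidth 2.
Bags: B1 = {6, 8, 9}  B2 = {3, 8, 9}  B3 = {1, 3, 8}  B4 = {1, 4, 8}  B5 = {2, 4, 8}  B6 = {2, 5, 8}  B7 = {5, 7, 8}  B8 = {0, 7, 8}
Tree: B1–B2, B2–B3, B3–B4, B4–B5, B5–B6, B6–B7, B7–B8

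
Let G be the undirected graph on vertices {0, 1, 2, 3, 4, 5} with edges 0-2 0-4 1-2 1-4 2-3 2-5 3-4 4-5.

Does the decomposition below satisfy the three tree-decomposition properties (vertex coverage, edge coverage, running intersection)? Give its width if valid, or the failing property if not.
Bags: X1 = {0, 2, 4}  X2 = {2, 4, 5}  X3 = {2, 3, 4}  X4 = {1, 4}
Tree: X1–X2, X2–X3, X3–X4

No — edge (2,1) lies in no bag.

A tree decomposition must satisfy three properties: every vertex lies in some bag; for every edge, both endpoints lie together in some bag; and for every vertex, the bags containing it form a connected subtree. Here edge (2,1) lies in no bag, so the decomposition is invalid.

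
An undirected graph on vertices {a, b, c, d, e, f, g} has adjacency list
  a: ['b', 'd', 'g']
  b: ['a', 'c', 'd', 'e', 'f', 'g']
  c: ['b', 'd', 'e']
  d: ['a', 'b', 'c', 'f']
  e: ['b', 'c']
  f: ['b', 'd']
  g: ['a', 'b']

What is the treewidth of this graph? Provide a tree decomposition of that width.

Treewidth 2.
One such decomposition:
Bags: B1 = {b, c, d}  B2 = {a, b, d}  B3 = {b, c, e}  B4 = {b, d, f}  B5 = {a, b, g}
Tree: B1–B2, B1–B3, B2–B4, B2–B5

Every bag has size at most 3, so the width is 3 − 1 = 2 and tw(G) ≤ 2. For the lower bound, the 3 vertices {b, d, f} are pairwise adjacent, and any tree decomposition puts a clique entirely inside one bag — forcing width ≥ 2. Combining the bounds, tw(G) = 2.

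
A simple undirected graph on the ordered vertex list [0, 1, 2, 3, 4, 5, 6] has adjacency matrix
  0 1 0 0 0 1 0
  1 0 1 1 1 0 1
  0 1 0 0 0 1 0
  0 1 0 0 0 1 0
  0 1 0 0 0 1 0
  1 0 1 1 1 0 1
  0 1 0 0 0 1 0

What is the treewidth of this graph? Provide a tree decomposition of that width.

Treewidth 2.
One such decomposition:
Bags: B1 = {1, 5, 6}  B2 = {1, 4, 5}  B3 = {0, 1, 5}  B4 = {1, 2, 5}  B5 = {1, 3, 5}
Tree: B1–B2, B2–B3, B3–B4, B4–B5

Every bag has size at most 3, so the width is 3 − 1 = 2 and tw(G) ≤ 2. The edges 1–6–5–4–1 form a cycle, so G is not a tree and its treewidth is at least 2. Combining the bounds, tw(G) = 2.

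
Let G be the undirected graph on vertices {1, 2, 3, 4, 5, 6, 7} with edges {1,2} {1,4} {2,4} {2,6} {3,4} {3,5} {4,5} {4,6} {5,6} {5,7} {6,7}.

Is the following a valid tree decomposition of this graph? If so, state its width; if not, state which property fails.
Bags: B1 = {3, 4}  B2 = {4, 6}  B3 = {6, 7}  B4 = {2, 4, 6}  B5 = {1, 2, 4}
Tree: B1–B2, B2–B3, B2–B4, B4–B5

A tree decomposition must satisfy three properties: every vertex lies in some bag; for every edge, both endpoints lie together in some bag; and for every vertex, the bags containing it form a connected subtree. Here vertex 5 appears in no bag, so the decomposition is invalid.

No — vertex 5 appears in no bag.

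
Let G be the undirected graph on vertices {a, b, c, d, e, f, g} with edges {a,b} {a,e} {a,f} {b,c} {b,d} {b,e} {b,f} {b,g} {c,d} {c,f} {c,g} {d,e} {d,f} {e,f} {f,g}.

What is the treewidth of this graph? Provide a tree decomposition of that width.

Treewidth 3.
Bags: B1 = {b, c, d, f}  B2 = {b, d, e, f}  B3 = {b, c, f, g}  B4 = {a, b, e, f}
Tree: B1–B2, B1–B3, B2–B4

Every bag has size at most 4, so the width is 4 − 1 = 3 and tw(G) ≤ 3. For the lower bound, the 4 vertices {b, d, e, f} are pairwise adjacent, and any tree decomposition puts a clique entirely inside one bag — forcing width ≥ 3. The upper and lower bounds meet at 3, so that is the treewidth.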